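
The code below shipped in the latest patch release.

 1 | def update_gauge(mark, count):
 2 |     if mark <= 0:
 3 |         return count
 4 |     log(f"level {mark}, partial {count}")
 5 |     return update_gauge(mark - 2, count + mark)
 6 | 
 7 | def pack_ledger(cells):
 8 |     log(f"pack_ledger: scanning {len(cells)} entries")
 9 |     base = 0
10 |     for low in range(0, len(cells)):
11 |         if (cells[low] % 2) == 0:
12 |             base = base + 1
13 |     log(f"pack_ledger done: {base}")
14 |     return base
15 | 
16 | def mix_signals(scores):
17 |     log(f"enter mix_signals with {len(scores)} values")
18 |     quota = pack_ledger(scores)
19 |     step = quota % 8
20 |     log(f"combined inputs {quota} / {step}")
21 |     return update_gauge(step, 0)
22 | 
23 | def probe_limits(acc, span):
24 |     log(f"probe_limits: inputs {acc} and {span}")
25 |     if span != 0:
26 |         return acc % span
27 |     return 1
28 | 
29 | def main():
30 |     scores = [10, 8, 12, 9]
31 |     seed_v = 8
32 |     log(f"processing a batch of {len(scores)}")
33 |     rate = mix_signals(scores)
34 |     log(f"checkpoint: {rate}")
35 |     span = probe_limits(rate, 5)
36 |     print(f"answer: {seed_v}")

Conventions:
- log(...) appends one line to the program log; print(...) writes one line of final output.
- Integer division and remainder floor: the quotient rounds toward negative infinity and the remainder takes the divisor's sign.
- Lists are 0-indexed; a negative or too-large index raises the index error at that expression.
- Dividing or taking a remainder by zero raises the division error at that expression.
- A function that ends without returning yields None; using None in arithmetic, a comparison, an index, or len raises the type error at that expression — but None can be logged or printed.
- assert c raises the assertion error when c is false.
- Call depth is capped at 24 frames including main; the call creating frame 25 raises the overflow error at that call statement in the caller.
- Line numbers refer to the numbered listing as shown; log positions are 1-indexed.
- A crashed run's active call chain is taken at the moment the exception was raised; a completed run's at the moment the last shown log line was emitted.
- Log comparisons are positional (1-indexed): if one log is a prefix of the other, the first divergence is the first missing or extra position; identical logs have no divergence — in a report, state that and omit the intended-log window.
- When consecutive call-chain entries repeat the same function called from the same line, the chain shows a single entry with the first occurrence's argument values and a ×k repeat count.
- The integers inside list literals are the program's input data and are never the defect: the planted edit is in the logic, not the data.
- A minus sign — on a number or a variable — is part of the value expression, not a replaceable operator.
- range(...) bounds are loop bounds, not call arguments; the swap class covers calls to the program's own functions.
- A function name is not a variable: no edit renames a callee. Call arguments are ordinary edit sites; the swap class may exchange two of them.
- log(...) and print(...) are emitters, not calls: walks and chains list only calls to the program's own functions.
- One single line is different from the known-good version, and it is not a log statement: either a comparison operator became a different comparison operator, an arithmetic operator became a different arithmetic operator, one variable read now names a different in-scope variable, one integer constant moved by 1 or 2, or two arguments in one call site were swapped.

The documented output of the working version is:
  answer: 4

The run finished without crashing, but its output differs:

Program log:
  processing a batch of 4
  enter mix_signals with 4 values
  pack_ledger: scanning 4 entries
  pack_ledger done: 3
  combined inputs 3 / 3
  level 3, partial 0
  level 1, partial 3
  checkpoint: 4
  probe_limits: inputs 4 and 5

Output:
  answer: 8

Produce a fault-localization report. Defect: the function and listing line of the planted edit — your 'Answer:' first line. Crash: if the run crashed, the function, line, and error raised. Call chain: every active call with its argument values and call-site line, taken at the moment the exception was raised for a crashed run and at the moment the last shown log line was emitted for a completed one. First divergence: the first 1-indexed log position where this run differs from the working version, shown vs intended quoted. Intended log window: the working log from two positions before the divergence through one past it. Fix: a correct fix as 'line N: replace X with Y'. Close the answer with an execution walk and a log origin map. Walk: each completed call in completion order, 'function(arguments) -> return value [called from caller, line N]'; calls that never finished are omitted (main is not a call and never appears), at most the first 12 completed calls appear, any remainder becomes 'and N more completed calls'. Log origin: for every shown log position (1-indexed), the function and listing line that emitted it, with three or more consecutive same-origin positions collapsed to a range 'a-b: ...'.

Answer: the defect is in main at line 36.
The tell: Every logged value matches the working version; the printed result is what differs.
Call chain: main -> probe_limits(4, 5) (called at line 35).
First divergence: none; the two logs match at every position.
Execution walk:
  pack_ledger([10, 8, 12, 9]) -> 3  [called from mix_signals, line 18]
  update_gauge(-1, 4) -> 4  [called from update_gauge, line 5]
  update_gauge(1, 3) -> 4  [called from update_gauge, line 5]
  update_gauge(3, 0) -> 4  [called from mix_signals, line 21]
  mix_signals([10, 8, 12, 9]) -> 4  [called from main, line 33]
  probe_limits(4, 5) -> 4  [called from main, line 35]
Log origins:
  1 — main, line 32
  2 — mix_signals, line 17
  3 — pack_ledger, line 8
  4 — pack_ledger, line 13
  5 — mix_signals, line 20
  6 — update_gauge, line 4
  7 — update_gauge, line 4
  8 — main, line 34
  9 — probe_limits, line 24
A correct fix: line 36: replace `seed_v` with `span`.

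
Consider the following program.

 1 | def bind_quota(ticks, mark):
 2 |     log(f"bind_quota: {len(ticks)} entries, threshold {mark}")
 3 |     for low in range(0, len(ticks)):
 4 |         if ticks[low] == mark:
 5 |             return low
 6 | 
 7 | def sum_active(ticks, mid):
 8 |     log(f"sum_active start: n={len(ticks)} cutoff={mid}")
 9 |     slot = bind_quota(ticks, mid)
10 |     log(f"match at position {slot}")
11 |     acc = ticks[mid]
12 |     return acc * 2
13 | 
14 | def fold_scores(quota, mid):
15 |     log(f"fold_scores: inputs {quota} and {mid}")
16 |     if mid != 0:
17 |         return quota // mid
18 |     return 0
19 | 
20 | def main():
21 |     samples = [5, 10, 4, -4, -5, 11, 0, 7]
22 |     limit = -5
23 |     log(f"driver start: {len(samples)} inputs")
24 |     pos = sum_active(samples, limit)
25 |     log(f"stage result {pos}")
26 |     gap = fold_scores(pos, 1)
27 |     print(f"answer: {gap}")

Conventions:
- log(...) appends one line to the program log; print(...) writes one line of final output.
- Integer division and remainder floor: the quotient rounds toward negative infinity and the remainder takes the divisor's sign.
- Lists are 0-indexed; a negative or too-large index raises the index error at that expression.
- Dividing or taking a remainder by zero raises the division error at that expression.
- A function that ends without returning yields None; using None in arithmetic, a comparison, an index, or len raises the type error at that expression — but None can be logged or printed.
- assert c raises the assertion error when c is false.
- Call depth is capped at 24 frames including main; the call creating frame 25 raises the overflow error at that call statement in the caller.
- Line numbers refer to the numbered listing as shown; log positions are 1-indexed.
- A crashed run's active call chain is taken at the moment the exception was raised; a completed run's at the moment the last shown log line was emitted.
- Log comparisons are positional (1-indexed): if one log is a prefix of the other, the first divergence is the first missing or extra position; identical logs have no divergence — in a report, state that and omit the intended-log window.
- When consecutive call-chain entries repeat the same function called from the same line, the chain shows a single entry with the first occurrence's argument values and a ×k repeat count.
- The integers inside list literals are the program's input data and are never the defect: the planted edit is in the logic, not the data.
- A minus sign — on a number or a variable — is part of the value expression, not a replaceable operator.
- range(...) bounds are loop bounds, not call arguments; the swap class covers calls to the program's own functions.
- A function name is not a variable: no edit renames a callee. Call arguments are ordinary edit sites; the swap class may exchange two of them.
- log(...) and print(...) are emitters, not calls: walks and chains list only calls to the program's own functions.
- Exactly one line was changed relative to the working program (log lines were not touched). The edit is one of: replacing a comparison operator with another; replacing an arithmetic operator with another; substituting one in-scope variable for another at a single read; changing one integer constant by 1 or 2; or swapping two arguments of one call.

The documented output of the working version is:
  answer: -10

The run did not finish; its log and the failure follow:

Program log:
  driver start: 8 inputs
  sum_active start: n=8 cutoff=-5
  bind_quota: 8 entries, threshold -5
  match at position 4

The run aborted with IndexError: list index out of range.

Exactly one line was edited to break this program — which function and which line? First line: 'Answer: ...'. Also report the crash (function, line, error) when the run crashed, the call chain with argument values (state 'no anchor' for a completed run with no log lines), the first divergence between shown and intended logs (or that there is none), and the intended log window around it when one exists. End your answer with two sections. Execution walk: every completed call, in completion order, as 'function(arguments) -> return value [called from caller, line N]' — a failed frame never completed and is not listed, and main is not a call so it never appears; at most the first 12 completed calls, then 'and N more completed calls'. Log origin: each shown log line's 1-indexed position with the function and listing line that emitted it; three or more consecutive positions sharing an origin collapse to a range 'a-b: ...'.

Answer: the defect is in sum_active at line 11.
The tell: A complete run would log 'stage result -10' next, but this one stopped at 4 lines.
Crash: sum_active, line 11, IndexError.
Call chain: main -> sum_active([5, 10, 4, -4, -5, 11, 0, 7], -5) (called at line 24).
First divergence: position 5 (shown log ended at 4 lines; the working version continues: 'stage result -10').
Intended log window:
  3: bind_quota: 8 entries, threshold -5
  4: match at position 4
  5: stage result -10
  6: fold_scores: inputs -10 and 1
Execution walk:
  bind_quota([5, 10, 4, -4, -5, 11, 0, 7], -5) -> 4  [called from sum_active, line 9]
Log line origins:
  1: from main, line 23
  2: from sum_active, line 8
  3: from bind_quota, line 2
  4: from sum_active, line 10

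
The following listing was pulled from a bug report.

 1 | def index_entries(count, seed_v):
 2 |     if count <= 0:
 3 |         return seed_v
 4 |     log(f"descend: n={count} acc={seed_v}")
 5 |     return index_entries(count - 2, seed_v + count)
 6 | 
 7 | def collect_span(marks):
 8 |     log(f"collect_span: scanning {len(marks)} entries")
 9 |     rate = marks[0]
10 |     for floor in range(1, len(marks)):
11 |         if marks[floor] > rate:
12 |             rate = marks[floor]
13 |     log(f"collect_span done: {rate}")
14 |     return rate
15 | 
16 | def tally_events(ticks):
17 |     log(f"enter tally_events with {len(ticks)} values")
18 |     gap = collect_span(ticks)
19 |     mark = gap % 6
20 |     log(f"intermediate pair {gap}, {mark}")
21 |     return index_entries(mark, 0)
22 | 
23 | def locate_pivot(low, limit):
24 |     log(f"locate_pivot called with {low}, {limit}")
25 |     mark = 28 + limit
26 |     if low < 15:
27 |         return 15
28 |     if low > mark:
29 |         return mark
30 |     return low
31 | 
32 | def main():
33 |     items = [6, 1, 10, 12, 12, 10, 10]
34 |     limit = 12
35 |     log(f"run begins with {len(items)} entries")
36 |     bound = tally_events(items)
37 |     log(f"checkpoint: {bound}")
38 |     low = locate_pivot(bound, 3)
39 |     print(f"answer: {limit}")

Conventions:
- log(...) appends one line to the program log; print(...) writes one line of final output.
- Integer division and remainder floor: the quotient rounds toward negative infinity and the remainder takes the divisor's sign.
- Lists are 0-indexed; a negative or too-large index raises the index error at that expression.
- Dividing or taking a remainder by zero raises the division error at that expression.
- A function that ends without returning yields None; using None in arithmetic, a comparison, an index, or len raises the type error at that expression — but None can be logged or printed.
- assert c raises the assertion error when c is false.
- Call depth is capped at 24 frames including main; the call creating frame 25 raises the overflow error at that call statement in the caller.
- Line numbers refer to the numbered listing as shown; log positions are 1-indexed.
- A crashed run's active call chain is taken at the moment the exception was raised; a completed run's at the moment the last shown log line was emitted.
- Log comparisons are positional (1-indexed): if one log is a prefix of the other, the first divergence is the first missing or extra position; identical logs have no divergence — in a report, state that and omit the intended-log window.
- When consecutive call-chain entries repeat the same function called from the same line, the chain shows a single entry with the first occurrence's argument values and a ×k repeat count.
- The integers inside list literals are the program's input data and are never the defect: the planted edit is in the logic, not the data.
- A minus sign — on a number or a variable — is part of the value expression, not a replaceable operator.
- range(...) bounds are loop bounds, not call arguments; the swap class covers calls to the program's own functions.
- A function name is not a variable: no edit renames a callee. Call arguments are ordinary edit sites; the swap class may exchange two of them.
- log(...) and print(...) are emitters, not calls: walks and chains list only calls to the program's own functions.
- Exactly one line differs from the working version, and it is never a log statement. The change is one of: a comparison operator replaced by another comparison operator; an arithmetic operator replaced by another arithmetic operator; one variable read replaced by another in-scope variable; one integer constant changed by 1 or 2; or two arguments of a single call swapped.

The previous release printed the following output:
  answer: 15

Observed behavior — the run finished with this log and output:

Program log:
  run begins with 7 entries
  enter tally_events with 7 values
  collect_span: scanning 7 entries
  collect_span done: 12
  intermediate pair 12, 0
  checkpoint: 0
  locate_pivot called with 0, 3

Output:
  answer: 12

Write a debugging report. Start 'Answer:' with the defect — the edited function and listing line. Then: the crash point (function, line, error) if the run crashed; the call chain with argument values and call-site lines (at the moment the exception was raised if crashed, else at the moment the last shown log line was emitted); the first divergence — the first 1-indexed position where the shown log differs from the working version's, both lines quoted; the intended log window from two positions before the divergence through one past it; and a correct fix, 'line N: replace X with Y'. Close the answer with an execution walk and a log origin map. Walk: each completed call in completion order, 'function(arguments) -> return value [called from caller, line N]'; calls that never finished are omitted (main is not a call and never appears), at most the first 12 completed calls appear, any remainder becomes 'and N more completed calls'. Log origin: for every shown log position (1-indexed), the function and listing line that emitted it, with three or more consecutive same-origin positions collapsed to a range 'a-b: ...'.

Answer: the defect is in main at line 39.
Key fact: No log line changed; the fault shows up purely in the output.
Call chain: main -> locate_pivot(0, 3) (called at line 38).
First divergence: none (the log streams are identical).
Execution walk:
  collect_span([6, 1, 10, 12, 12, 10, 10]) -> 12  [called from tally_events, line 18]
  index_entries(0, 0) -> 0  [called from tally_events, line 21]
  tally_events([6, 1, 10, 12, 12, 10, 10]) -> 0  [called from main, line 36]
  locate_pivot(0, 3) -> 15  [called from main, line 38]
Log line origins:
  1: from main, line 35
  2: from tally_events, line 17
  3: from collect_span, line 8
  4: from collect_span, line 13
  5: from tally_events, line 20
  6: from main, line 37
  7: from locate_pivot, line 24
A correct fix: line 39: replace `limit` with `low`.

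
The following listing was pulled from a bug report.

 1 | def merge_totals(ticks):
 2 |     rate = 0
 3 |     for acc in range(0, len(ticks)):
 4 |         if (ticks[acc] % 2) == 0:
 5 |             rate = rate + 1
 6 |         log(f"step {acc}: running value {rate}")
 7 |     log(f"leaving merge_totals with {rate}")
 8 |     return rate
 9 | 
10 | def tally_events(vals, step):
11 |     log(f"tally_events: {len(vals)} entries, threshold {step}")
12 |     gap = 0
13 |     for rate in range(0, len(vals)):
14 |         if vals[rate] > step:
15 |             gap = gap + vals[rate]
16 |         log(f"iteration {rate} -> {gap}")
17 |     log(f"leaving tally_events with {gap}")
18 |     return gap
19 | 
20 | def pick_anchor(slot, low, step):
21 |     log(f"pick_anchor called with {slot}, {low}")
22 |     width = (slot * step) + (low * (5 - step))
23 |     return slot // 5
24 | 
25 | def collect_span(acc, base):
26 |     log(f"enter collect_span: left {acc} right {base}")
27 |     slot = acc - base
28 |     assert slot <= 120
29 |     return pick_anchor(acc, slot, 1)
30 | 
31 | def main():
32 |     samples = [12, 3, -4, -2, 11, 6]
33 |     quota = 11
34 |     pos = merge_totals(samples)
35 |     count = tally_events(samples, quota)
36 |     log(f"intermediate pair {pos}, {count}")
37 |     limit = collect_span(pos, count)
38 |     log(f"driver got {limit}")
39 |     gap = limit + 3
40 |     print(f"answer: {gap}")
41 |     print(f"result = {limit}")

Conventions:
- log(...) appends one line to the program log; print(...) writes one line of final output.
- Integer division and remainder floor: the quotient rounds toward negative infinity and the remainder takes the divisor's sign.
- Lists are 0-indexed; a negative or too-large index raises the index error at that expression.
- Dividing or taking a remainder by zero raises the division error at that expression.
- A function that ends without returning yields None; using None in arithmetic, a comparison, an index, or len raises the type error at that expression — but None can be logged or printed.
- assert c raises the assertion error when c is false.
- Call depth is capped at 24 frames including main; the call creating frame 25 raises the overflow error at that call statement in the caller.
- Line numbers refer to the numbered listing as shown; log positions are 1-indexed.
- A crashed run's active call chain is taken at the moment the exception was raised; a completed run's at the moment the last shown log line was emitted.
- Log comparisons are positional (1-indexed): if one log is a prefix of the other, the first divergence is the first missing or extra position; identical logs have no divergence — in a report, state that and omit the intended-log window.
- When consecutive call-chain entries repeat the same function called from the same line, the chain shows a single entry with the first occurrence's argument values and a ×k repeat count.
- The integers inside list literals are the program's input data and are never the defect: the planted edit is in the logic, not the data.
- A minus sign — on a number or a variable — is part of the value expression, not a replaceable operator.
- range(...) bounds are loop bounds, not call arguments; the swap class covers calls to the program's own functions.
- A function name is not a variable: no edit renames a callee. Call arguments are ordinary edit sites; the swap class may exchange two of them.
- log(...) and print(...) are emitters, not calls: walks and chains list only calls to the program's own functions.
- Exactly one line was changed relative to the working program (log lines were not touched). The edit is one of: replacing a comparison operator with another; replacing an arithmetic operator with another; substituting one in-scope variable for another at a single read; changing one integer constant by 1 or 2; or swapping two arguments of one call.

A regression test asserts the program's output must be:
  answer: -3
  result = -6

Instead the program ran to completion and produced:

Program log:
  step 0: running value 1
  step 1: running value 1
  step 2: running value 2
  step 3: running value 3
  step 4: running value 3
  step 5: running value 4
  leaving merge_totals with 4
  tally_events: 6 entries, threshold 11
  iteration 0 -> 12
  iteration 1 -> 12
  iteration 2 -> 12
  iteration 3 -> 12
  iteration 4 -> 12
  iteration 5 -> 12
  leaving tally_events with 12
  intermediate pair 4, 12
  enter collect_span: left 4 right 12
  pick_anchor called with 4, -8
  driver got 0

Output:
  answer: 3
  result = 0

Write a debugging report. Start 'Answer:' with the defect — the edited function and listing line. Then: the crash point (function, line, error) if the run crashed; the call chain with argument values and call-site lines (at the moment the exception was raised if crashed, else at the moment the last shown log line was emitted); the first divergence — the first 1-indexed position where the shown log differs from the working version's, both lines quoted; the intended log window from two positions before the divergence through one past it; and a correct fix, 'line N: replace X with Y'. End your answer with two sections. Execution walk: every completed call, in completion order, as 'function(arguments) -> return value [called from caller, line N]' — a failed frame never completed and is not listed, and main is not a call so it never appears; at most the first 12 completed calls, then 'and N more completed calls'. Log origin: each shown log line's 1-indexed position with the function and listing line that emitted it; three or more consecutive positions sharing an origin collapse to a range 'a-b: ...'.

Answer: the defect is in pick_anchor at line 23.
Key observation: Log line 19 is where behavior first shows: 'driver got 0' appears instead of 'driver got -6'.
Call chain: main.
First divergence: position 19 — shown 'driver got 0', intended 'driver got -6'.
Intended log window:
  17: enter collect_span: left 4 right 12
  18: pick_anchor called with 4, -8
  19: driver got -6
Execution walk:
  merge_totals([12, 3, -4, -2, 11, 6]) -> 4  [called from main, line 34]
  tally_events([12, 3, -4, -2, 11, 6], 11) -> 12  [called from main, line 35]
  pick_anchor(4, -8, 1) -> 0  [called from collect_span, line 29]
  collect_span(4, 12) -> 0  [called from main, line 37]
Log origins:
  1-6 — merge_totals, line 6
  7 — merge_totals, line 7
  8 — tally_events, line 11
  9-14 — tally_events, line 16
  15 — tally_events, line 17
  16 — main, line 36
  17 — collect_span, line 26
  18 — pick_anchor, line 21
  19 — main, line 38
A correct fix: line 23: replace `slot` with `width`.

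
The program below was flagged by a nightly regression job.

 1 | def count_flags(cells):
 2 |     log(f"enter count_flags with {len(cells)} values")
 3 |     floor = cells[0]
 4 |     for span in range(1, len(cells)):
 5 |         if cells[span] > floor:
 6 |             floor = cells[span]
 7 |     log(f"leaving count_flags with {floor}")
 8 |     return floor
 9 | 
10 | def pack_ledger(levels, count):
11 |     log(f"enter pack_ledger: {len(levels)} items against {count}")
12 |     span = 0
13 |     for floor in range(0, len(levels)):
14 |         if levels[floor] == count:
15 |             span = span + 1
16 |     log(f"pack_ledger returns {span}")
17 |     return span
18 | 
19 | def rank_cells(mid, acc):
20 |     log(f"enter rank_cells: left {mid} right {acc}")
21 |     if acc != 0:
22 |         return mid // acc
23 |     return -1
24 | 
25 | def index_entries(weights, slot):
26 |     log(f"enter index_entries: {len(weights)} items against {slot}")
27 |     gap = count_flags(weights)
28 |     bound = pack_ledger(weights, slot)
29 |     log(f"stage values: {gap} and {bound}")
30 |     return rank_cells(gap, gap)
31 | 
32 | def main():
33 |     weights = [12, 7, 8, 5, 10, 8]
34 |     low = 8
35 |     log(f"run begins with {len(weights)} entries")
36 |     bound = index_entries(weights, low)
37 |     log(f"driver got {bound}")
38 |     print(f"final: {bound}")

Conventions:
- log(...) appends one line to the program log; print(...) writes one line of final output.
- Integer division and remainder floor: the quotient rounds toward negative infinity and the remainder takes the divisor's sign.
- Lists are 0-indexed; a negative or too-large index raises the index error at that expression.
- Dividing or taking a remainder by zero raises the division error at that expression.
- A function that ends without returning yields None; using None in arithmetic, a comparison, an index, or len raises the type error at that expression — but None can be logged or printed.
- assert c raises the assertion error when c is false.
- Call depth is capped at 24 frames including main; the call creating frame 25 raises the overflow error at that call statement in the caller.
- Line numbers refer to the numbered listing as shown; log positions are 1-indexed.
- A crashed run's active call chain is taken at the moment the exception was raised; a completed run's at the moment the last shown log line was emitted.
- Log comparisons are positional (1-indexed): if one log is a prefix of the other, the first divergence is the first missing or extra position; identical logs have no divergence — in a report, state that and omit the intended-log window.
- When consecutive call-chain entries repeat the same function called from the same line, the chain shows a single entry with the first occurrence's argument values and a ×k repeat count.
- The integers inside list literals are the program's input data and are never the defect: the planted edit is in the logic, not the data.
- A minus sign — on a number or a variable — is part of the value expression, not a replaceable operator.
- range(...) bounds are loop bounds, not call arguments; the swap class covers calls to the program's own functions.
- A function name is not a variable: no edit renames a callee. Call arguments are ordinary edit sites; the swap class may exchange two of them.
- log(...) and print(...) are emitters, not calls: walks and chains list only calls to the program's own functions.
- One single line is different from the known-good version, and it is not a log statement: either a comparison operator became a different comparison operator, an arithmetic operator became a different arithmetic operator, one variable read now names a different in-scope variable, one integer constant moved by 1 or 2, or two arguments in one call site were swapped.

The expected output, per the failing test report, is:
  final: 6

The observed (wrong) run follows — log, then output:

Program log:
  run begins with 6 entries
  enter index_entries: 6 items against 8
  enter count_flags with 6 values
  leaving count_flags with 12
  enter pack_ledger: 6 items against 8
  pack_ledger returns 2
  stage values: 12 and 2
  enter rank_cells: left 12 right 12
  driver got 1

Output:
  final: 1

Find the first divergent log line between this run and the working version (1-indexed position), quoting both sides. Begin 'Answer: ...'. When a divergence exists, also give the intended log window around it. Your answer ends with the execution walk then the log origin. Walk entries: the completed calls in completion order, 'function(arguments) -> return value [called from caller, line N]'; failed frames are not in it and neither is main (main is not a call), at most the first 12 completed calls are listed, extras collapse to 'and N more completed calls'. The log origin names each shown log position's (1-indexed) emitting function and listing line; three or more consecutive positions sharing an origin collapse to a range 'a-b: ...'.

Answer: position 8; shown 'enter rank_cells: left 12 right 12' vs intended 'enter rank_cells: left 12 right 2'.
Intended log window:
  6: pack_ledger returns 2
  7: stage values: 12 and 2
  8: enter rank_cells: left 12 right 2
  9: driver got 6
Execution walk:
  count_flags([12, 7, 8, 5, 10, 8]) -> 12  [called from index_entries, line 27]
  pack_ledger([12, 7, 8, 5, 10, 8], 8) -> 2  [called from index_entries, line 28]
  rank_cells(12, 12) -> 1  [called from index_entries, line 30]
  index_entries([12, 7, 8, 5, 10, 8], 8) -> 1  [called from main, line 36]
Log origins:
  1: logged in main at line 35
  2: logged in index_entries at line 26
  3: logged in count_flags at line 2
  4: logged in count_flags at line 7
  5: logged in pack_ledger at line 11
  6: logged in pack_ledger at line 16
  7: logged in index_entries at line 29
  8: logged in rank_cells at line 20
  9: logged in main at line 37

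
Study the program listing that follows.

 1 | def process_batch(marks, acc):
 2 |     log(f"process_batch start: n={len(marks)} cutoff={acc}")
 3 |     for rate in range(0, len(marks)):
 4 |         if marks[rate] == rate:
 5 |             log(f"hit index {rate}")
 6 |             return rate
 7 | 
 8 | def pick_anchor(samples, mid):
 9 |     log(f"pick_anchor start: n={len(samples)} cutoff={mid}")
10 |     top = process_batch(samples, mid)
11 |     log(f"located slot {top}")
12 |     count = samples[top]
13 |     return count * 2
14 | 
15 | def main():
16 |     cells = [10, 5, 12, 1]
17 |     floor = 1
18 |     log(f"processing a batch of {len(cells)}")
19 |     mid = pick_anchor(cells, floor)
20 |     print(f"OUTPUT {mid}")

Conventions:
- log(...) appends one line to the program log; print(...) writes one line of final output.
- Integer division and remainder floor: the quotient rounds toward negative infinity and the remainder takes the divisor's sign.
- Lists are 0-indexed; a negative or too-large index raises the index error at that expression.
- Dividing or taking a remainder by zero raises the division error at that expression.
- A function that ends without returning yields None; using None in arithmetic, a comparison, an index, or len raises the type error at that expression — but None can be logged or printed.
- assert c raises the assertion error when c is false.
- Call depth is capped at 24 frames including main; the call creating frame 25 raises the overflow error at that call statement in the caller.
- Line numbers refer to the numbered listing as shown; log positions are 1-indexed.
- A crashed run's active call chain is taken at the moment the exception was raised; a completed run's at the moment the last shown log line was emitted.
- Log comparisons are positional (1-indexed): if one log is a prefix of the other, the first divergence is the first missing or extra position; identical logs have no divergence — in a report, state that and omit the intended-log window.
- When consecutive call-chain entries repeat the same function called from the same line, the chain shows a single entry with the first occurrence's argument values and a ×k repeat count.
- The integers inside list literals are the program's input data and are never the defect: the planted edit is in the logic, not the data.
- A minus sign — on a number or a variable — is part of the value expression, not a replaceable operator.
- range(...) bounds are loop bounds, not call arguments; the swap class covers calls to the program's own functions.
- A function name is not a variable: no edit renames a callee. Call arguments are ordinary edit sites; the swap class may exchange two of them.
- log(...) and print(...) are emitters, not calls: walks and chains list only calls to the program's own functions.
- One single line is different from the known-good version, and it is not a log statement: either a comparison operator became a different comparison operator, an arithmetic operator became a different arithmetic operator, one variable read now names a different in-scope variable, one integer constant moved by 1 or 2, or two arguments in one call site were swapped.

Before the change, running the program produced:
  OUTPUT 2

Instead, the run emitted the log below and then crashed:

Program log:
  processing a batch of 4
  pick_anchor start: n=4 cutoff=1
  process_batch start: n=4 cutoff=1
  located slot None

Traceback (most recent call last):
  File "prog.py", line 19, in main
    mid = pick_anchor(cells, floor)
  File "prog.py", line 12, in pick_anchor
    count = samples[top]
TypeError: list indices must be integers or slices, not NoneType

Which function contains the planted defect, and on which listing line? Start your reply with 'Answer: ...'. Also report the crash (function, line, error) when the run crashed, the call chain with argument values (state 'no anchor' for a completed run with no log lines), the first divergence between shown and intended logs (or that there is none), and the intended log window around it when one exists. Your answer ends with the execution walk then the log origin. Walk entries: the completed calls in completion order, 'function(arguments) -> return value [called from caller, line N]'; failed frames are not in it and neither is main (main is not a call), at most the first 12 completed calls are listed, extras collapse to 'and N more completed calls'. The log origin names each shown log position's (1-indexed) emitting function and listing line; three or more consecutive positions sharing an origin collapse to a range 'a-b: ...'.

Answer: the defect is in process_batch at line 4.
Key observation: Log line 4 is where behavior first shows: 'located slot None' appears instead of 'hit index 3'.
Crash: pick_anchor, line 12, TypeError.
Call chain: main -> pick_anchor([10, 5, 12, 1], 1) (called at line 19).
First divergence: at position 4 the run shows 'located slot None' where the working version logs 'hit index 3'.
Intended log window:
  2: pick_anchor start: n=4 cutoff=1
  3: process_batch start: n=4 cutoff=1
  4: hit index 3
  5: located slot 3
Execution walk:
  process_batch([10, 5, 12, 1], 1) -> None  [called from pick_anchor, line 10]
Origin of each log line:
  1 — main, line 18
  2 — pick_anchor, line 9
  3 — process_batch, line 2
  4 — pick_anchor, line 11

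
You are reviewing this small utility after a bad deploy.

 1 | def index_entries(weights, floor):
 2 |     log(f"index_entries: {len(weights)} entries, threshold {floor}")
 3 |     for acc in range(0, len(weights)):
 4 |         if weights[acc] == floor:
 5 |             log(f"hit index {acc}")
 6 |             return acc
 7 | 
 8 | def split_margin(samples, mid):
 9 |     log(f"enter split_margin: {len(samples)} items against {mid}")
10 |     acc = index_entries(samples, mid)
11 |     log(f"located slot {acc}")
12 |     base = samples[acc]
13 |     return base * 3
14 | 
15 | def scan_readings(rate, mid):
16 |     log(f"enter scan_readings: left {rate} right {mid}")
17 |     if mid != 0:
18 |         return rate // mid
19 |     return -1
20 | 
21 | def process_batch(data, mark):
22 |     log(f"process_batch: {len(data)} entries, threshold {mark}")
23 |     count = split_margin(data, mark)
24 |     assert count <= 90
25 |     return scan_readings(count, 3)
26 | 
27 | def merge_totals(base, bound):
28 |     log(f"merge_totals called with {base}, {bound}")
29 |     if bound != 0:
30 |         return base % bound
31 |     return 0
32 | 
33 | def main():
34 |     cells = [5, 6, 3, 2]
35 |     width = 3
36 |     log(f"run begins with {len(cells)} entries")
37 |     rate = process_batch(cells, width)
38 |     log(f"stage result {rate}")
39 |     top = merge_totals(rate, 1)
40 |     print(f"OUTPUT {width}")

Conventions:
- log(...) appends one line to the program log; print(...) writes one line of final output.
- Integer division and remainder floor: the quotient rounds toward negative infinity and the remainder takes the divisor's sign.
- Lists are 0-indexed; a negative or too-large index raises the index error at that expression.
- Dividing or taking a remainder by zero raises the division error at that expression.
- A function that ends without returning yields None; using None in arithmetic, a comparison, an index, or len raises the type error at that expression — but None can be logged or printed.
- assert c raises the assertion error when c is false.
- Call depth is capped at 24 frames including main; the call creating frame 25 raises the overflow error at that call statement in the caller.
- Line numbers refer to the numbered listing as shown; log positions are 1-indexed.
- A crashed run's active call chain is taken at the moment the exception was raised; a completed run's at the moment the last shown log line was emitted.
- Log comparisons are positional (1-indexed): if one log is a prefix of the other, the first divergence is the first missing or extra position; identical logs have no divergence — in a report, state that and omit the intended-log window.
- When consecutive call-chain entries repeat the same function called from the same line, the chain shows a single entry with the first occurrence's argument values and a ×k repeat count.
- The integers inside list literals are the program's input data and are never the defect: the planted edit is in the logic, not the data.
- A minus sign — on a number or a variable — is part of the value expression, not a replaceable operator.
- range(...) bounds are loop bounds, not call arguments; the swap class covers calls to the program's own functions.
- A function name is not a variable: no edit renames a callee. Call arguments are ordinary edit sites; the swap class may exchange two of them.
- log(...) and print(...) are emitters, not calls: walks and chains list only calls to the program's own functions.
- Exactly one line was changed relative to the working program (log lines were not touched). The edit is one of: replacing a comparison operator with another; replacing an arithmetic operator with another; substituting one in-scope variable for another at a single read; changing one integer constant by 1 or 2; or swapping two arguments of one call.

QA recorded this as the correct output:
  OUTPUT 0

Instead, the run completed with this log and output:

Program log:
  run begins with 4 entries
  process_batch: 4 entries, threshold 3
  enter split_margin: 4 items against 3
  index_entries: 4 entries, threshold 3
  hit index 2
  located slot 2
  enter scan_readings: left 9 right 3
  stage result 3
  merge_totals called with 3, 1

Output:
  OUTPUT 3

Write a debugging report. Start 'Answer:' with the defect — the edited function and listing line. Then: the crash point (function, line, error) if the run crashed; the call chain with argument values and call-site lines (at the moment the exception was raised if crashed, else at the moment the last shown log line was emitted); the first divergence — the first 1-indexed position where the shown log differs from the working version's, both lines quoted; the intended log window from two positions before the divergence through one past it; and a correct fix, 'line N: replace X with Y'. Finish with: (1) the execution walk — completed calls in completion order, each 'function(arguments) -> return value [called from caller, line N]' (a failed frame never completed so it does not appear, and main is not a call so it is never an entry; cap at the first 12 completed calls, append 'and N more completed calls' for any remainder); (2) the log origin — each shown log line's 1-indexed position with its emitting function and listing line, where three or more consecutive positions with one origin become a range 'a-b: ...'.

Answer: the defect is in main at line 40.
Key fact: Log streams are identical — the defect surfaces only in the printed output.
Call chain: main -> merge_totals(3, 1) (called at line 39).
First divergence: none; the two logs match at every position.
Execution walk:
  index_entries([5, 6, 3, 2], 3) -> 2  [called from split_margin, line 10]
  split_margin([5, 6, 3, 2], 3) -> 9  [called from process_batch, line 23]
  scan_readings(9, 3) -> 3  [called from process_batch, line 25]
  process_batch([5, 6, 3, 2], 3) -> 3  [called from main, line 37]
  merge_totals(3, 1) -> 0  [called from main, line 39]
Log origins:
  1 — main, line 36
  2 — process_batch, line 22
  3 — split_margin, line 9
  4 — index_entries, line 2
  5 — index_entries, line 5
  6 — split_margin, line 11
  7 — scan_readings, line 16
  8 — main, line 38
  9 — merge_totals, line 28
A correct fix: line 40: replace `width` with `top`.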